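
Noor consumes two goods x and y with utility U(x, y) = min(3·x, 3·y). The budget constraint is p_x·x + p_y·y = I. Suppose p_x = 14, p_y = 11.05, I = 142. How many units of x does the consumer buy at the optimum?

x* = 5.6687

Leontief preferences: the optimum is at the kink where x/3 = y/3, i.e. y = x.
Budget: p_x·x + p_y·x = I, so (3·p_x + 3·p_y)·x = 3·I.
Demand: x*(p_x,p_y,I) = 3·I/(3·p_x + 3·p_y), y* = 3·I/(3·p_x + 3·p_y).
Here 3·14 + 3·11.05 = 75.15, giving x* = 5.6687.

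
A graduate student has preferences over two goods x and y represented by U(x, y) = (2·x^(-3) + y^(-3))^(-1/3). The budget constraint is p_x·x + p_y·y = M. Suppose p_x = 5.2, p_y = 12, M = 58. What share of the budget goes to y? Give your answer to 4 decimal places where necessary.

MU_x ∝ 2·x^(-4), MU_y ∝ y^(-4), so MRS = 2·(y/x)^(4) = p_x/p_y.
Hence y/x = ((1/2)·p_x/p_y)^(1/(4)), i.e. raised to the 0.25 power.
With the ratio pinned down, the budget gives x* = M/(p_x + p_y·(y/x)) and y* = (y/x)·x*.
Numerically y/x = 0.682257, so x* = 58/(5.2 + 12·0.682257) = 4.3325 and y* = 0.682257·4.3325 = 2.9559.
Expenditure on y: 12·2.9559 = 35.4708; share = 0.6116.

share on y = 0.6116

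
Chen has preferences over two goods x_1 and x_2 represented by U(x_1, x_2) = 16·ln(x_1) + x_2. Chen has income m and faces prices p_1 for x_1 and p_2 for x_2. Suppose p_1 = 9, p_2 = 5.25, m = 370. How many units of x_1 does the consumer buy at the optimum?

x_1* = 9.3333

MU_x_1 = 16/x_1, MU_x_2 = 1. Tangency: 16/x_1 = p_1/p_2.
So x_1*(p_1,p_2) = 16·p_2/p_1, independent of income; and x_2* = (m − 16·p_2)/p_2.
At the given prices: x_1* = 16·5.25/9 = 9.3333.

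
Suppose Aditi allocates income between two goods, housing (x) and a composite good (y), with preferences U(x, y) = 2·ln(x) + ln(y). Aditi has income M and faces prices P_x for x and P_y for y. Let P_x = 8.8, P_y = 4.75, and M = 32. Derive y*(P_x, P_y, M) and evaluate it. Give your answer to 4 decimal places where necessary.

y* = 2.2456

MU_x/MU_y = (2·y)/(x); tangency sets this equal to P_x/P_y.
So 2·P_y·y = P_x·x; combined with the budget, a share 2/3 of income goes to x.
Demand: x*(P_x,P_y,M) = 2/3·M/P_x and y* = 1/3·M/P_y.
At P_x=8.8, P_y=4.75, M=32: y* = 1/3·32/4.75 = 2.2456.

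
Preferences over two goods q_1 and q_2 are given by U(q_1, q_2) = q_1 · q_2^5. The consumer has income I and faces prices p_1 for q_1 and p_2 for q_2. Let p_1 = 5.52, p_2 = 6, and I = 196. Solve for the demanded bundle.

Tangency: MRS = (1/5)·q_2/q_1 = p_1/p_2.
So p_2·q_2 = 5·p_1·q_1; combined with the budget, a share 1/6 of income goes to q_1.
Demand: q_1*(p_1,p_2,I) = 1/6·I/p_1 and q_2* = 5/6·I/p_2.
At p_1=5.52, p_2=6, I=196: q_1* = 1/6·196/5.52 = 5.9179, q_2* = 27.2222.

q_1* = 5.9179, q_2* = 27.2222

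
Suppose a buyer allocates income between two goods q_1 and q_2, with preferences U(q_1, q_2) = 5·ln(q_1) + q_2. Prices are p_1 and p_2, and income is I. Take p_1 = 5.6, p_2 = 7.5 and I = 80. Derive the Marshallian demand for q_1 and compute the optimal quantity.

MU_q_1 = 5/q_1, MU_q_2 = 1. Tangency: 5/q_1 = p_1/p_2.
So q_1*(p_1,p_2) = 5·p_2/p_1, independent of income; and q_2* = (I − 5·p_2)/p_2.
At the given prices: q_1* = 5·7.5/5.6 = 6.6964.

q_1* = 6.6964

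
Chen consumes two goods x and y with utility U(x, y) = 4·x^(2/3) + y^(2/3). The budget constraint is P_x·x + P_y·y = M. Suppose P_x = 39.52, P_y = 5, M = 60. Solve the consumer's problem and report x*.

Numerically y/x = 7.715442, so x* = 60/(39.52 + 5·7.715442) = 0.7683.

x* = 0.7683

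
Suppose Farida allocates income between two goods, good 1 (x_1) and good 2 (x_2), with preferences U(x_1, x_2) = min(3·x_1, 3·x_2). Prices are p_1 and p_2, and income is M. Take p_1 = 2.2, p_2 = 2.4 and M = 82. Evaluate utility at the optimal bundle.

V = 53.4783

Leontief preferences: the optimum is at the kink where x_1/3 = x_2/3, i.e. x_2 = x_1.
Budget: p_1·x_1 + p_2·x_1 = M, so (3·p_1 + 3·p_2)·x_1 = 3·M.
Demand: x_1*(p_1,p_2,M) = 3·M/(3·p_1 + 3·p_2), x_2* = 3·M/(3·p_1 + 3·p_2).
Here 3·2.2 + 3·2.4 = 13.8, giving x_1* = 17.8261 and x_2* = 17.8261.
Utility at the optimum: U(17.8261, 17.8261) = 53.4783.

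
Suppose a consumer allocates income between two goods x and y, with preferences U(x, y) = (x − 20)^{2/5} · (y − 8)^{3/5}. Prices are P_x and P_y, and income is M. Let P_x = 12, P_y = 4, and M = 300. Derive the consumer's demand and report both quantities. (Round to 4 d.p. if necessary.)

x* = 20.9333, y* = 12.2

This is Cobb-Douglas in (x−20, y−8): tangency gives 0.4·P_y·(y−8) = 0.6·P_x·(x−20).
Substituting into the budget: x* = 20 + 0.4·(M − 20·P_x − 8·P_y)/P_x, and y* = 8 + 0.6·(…)/P_y.
Discretionary income = 300 − 20·12 − 8·4 = 28; x* = 20 + 0.4·28/12 = 20.9333; y* = 8 + 0.6·28/4 = 12.2.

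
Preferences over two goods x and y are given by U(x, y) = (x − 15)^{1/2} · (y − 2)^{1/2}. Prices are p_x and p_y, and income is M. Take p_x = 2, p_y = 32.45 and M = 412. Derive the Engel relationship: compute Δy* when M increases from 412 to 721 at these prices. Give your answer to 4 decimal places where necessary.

Δy* = 4.7612

Let x' = x−15, y' = y−2. MRS = y'/x' = p_x/p_y.
After buying the subsistence bundle (15, 2), a share 0.5 of the remaining income goes to x: x* = 15 + 0.5·(M − 15p_x − 2p_y)/p_x.
Discretionary income = 412 − 15·2 − 2·32.45 = 317.1; y* = 2 + 0.5·317.1/32.45 = 6.886.
At M' = 721: y* = 11.6471. Change: 11.6471 − 6.886 = 4.7612.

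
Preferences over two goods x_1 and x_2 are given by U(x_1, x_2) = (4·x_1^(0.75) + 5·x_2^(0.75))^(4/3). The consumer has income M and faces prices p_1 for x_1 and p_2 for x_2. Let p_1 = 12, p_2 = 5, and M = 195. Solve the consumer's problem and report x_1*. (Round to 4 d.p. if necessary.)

MU_x_1 ∝ 4·x_1^(-0.25), MU_x_2 ∝ 5·x_2^(-0.25), so MRS = (4/5)·(x_2/x_1)^(0.25) = p_1/p_2.
Hence x_2/x_1 = ((5/4)·p_1/p_2)^(1/(0.25)), i.e. raised to the 4 power.
Substitute x_2 = (x_2/x_1)·x_1 into the budget: x_1* = M/(p_1 + p_2·(x_2/x_1)).
Numerically x_2/x_1 = 81, so x_1* = 195/(12 + 5·81) = 0.4676.

x_1* = 0.4676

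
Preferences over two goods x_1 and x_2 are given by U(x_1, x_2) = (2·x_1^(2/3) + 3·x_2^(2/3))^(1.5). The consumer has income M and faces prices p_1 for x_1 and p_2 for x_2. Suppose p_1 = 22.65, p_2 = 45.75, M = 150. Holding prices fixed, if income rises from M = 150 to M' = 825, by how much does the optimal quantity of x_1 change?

Δx_1* = 16.3095

From the CES first-order condition, (2/3)·(x_2/x_1)^(1/3) = p_1/p_2.
Solve for the ratio: x_2/x_1 = [(3/2)·p_1/p_2]^(3).
With the ratio pinned down, the budget gives x_1* = M/(p_1 + p_2·(x_2/x_1)) and x_2* = (x_2/x_1)·x_1*.
Numerically x_2/x_1 = 0.409548, so x_1* = 150/(22.65 + 45.75·0.409548) = 3.6243.
At M' = 825: x_1* = 19.9339. Change: 19.9339 − 3.6243 = 16.3095.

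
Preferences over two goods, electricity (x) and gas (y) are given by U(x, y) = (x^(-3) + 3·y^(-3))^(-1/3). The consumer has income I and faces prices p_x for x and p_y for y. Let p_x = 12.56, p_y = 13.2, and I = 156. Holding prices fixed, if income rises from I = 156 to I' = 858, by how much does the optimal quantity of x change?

Substitute y = (y/x)·x into the budget: x* = I/(p_x + p_y·(y/x)).
Numerically y/x = 1.299823, so x* = 156/(12.56 + 13.2·1.299823) = 5.2494.
At I' = 858: x* = 28.8717. Change: 28.8717 − 5.2494 = 23.6223.

Δx* = 23.6223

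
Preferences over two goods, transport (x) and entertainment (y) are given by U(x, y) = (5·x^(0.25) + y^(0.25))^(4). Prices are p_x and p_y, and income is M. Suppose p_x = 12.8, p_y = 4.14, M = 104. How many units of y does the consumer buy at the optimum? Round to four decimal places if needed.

MU_x ∝ 5·x^(-0.75), MU_y ∝ y^(-0.75), so MRS = 5·(y/x)^(0.75) = p_x/p_y.
Solve for the ratio: y/x = [(1/5)·p_x/p_y]^(4/3).
With the ratio pinned down, the budget gives x* = M/(p_x + p_y·(y/x)) and y* = (y/x)·x*.
Numerically y/x = 0.526809, so x* = 104/(12.8 + 4.14·0.526809) = 6.9421 and y* = 0.526809·6.9421 = 3.6572.

y* = 3.6572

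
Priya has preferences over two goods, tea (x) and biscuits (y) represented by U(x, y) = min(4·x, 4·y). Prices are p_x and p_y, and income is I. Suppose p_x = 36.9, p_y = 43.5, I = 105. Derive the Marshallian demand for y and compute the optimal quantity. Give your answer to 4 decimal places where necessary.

y* = 1.306

With perfect complements, no substitution: consume in ratio x:y = 4:4.
Budget: p_x·x + p_y·x = I, so (4·p_x + 4·p_y)·x = 4·I.
Demand: x*(p_x,p_y,I) = 4·I/(4·p_x + 4·p_y), y* = 4·I/(4·p_x + 4·p_y).
Here 4·36.9 + 4·43.5 = 321.6, giving y* = 1.306.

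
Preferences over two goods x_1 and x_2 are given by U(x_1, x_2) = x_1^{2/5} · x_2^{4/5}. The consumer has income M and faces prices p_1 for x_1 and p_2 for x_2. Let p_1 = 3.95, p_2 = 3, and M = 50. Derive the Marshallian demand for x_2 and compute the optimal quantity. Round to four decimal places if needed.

MU_x_1/MU_x_2 = (0.4·x_2)/(0.8·x_1); tangency sets this equal to p_1/p_2.
So 0.4·p_2·x_2 = 0.8·p_1·x_1; combined with the budget, a share 1/3 of income goes to x_1.
Demand: x_1*(p_1,p_2,M) = 1/3·M/p_1 and x_2* = 2/3·M/p_2.
At p_1=3.95, p_2=3, M=50: x_2* = 2/3·50/3 = 11.1111.

x_2* = 11.1111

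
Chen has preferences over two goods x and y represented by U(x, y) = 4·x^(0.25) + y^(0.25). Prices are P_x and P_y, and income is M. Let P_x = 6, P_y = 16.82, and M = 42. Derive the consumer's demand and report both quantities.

x* = 6.2967, y* = 0.2509

MRS = MU_x/MU_y = 4·(y/x)^(0.75). Set equal to P_x/P_y.
Hence y/x = ((1/4)·P_x/P_y)^(1/(0.75)), i.e. raised to the 4/3 power.
Substitute y = (y/x)·x into the budget: x* = M/(P_x + P_y·(y/x)).
Numerically y/x = 0.039843, so x* = 42/(6 + 16.82·0.039843) = 6.2967 and y* = 0.039843·6.2967 = 0.2509.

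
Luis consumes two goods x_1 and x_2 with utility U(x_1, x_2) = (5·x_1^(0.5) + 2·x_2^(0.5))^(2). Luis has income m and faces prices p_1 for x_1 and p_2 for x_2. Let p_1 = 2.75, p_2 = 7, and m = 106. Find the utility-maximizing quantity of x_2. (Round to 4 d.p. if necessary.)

x_2* = 0.8955

From the CES first-order condition, (5/2)·(x_2/x_1)^(0.5) = p_1/p_2.
Hence x_2/x_1 = ((2/5)·p_1/p_2)^(1/(0.5)), i.e. raised to the 2 power.
With the ratio pinned down, the budget gives x_1* = m/(p_1 + p_2·(x_2/x_1)) and x_2* = (x_2/x_1)·x_1*.
Numerically x_2/x_1 = 0.024694, so x_1* = 106/(2.75 + 7·0.024694) = 36.2659 and x_2* = 0.024694·36.2659 = 0.8955.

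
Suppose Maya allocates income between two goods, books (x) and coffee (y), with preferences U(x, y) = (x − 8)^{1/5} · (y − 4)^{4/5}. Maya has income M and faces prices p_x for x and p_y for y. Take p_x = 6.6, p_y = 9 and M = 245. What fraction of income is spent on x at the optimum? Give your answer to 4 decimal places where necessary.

Substituting into the budget: x* = 8 + 0.2·(M − 8·p_x − 4·p_y)/p_x, and y* = 4 + 0.8·(…)/p_y.
Discretionary income = 245 − 8·6.6 − 4·9 = 156.2; x* = 8 + 0.2·156.2/6.6 = 12.7333; y* = 4 + 0.8·156.2/9 = 17.8844.
Expenditure on x: 6.6·12.7333 = 84.04; share = 0.343.

share on x = 0.343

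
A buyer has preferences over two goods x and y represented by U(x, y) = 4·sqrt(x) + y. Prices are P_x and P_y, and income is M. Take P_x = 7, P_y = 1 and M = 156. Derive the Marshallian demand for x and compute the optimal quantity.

Set MRS = P_x/P_y: 2·x^(−1/2) = P_x/P_y.
Thus x* = (2·P_y/P_x)² — independent of M — with the rest of income spent on y.
Plugging in: x* = (2·1/7)² = 0.0816.

x* = 0.0816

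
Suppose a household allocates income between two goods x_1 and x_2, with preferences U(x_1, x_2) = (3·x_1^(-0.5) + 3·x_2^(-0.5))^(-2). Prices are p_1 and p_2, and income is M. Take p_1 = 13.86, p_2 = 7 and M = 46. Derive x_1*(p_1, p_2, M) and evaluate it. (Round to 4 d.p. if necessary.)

x_1* = 1.8476

Numerically x_2/x_1 = 1.576801, so x_1* = 46/(13.86 + 7·1.576801) = 1.8476.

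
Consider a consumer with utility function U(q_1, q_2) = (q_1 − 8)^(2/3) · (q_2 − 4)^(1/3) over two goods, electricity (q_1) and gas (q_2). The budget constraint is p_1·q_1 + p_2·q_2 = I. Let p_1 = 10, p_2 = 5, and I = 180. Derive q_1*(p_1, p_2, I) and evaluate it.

Let q_1' = q_1−8, q_2' = q_2−4. MRS = 2·q_2'/q_1' = p_1/p_2.
Substituting into the budget: q_1* = 8 + 2/3·(I − 8·p_1 − 4·p_2)/p_1, and q_2* = 4 + 1/3·(…)/p_2.
Discretionary income = 180 − 8·10 − 4·5 = 80; q_1* = 8 + 2/3·80/10 = 13.3333.

q_1* = 13.3333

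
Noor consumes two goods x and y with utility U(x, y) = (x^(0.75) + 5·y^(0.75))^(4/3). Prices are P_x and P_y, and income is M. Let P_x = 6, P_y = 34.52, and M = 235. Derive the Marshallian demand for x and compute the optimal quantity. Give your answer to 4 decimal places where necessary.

x* = 9.1471

MRS = MU_x/MU_y = (1/5)·(y/x)^(0.25). Set equal to P_x/P_y.
Solve for the ratio: y/x = [5·P_x/P_y]^(4).
With the ratio pinned down, the budget gives x* = M/(P_x + P_y·(y/x)) and y* = (y/x)·x*.
Numerically y/x = 0.570429, so x* = 235/(6 + 34.52·0.570429) = 9.1471.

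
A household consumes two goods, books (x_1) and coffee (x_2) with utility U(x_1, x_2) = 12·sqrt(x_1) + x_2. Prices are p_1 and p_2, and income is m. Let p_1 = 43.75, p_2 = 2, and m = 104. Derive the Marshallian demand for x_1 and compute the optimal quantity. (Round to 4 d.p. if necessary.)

x_1* = 0.0752

Set MRS = p_1/p_2: 6·x_1^(−1/2) = p_1/p_2.
Thus x_1* = (6·p_2/p_1)² — independent of m — with the rest of income spent on x_2.
Plugging in: x_1* = (6·2/43.75)² = 0.0752.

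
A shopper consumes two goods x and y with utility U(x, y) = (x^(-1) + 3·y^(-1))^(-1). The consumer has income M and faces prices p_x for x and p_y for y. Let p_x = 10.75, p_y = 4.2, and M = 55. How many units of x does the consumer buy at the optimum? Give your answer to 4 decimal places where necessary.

x* = 2.4566

MRS = MU_x/MU_y = (1/3)·(y/x)^(2). Set equal to p_x/p_y.
Hence y/x = (3·p_x/p_y)^(1/(2)), i.e. raised to the 0.5 power.
Substitute y = (y/x)·x into the budget: x* = M/(p_x + p_y·(y/x)).
Numerically y/x = 2.771024, so x* = 55/(10.75 + 4.2·2.771024) = 2.4566.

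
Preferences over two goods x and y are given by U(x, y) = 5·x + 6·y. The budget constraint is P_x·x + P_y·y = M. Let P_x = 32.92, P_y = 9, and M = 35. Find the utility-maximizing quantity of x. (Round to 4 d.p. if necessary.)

Linear utility — the consumer picks whichever good has higher MU/price: 5/32.92 = 0.1519 vs 6/9 = 0.6667.
y gives more utility per dollar, so spend all income on y: y* = M/P_y, x* = 0.
Numerically: x* = 0, y* = 3.8889.

x* = 0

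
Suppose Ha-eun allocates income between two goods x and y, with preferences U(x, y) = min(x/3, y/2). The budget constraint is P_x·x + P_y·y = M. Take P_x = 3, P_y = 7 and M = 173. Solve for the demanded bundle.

x* = 22.5652, y* = 15.0435

Leontief preferences: the optimum is at the kink where x/3 = y/2, i.e. y = (2/3)·x.
Budget: P_x·x + P_y·(2/3)·x = M, so (3·P_x + 2·P_y)·x = 3·M.
Demand: x*(P_x,P_y,M) = 3·M/(3·P_x + 2·P_y), y* = 2·M/(3·P_x + 2·P_y).
Here 3·3 + 2·7 = 23, giving x* = 22.5652 and y* = 15.0435.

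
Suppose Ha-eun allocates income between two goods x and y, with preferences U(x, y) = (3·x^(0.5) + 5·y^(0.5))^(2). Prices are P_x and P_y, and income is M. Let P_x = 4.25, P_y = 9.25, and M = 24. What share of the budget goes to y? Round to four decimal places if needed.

share on y = 0.5607

MU_x ∝ 3·x^(-0.5), MU_y ∝ 5·y^(-0.5), so MRS = (3/5)·(y/x)^(0.5) = P_x/P_y.
Solve for the ratio: y/x = [(5/3)·P_x/P_y]^(2).
Substitute y = (y/x)·x into the budget: x* = M/(P_x + P_y·(y/x)).
Numerically y/x = 0.586397, so x* = 24/(4.25 + 9.25·0.586397) = 2.4808 and y* = 0.586397·2.4808 = 1.4548.
Expenditure on y: 9.25·1.4548 = 13.4565; share = 0.5607.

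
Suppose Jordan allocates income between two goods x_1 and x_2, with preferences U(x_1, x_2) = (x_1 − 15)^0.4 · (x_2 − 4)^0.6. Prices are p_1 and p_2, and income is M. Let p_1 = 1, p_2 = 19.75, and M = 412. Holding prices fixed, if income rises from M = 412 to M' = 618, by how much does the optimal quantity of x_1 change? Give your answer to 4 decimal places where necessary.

MRS = (2/3)·(x_2−4)/(x_1−15). Tangency with p_1/p_2 gives x_2−4 = (3/2)·(p_1/p_2)·(x_1−15).
Substituting into the budget: x_1* = 15 + 0.4·(M − 15·p_1 − 4·p_2)/p_1, and x_2* = 4 + 0.6·(…)/p_2.
Discretionary income = 412 − 15·1 − 4·19.75 = 318; x_1* = 15 + 0.4·318/1 = 142.2.
At M' = 618: x_1* = 224.6. Change: 224.6 − 142.2 = 82.4.

Δx_1* = 82.4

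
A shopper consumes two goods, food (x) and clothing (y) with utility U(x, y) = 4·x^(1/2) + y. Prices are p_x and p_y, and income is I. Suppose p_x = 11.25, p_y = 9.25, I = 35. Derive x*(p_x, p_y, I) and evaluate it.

Set MRS = p_x/p_y: 2·x^(−1/2) = p_x/p_y.
Solve: √x = 2·p_y/p_x, so x*(p_x,p_y) = (2·p_y/p_x)², and y* = (I − p_x·x*)/p_y.
Plugging in: x* = (2·9.25/11.25)² = 2.7042.

x* = 2.7042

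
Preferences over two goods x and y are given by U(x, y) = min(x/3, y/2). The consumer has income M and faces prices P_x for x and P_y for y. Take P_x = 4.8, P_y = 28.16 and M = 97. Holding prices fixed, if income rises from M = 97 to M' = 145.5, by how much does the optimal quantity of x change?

Demand: x*(P_x,P_y,M) = 3·M/(3·P_x + 2·P_y), y* = 2·M/(3·P_x + 2·P_y).
Here 3·4.8 + 2·28.16 = 70.72, giving x* = 4.1148.
At M' = 145.5: x* = 6.1722. Change: 6.1722 − 4.1148 = 2.0574.

Δx* = 2.0574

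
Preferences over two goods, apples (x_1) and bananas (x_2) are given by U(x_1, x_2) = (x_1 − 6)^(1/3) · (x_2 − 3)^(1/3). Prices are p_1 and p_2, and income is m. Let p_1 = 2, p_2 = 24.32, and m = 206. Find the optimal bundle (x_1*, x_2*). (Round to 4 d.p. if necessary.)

x_1* = 36.26, x_2* = 5.4885

After buying the subsistence bundle (6, 3), a share 0.5 of the remaining income goes to x_1: x_1* = 6 + 0.5·(m − 6p_1 − 3p_2)/p_1.
Discretionary income = 206 − 6·2 − 3·24.32 = 121.04; x_1* = 6 + 0.5·121.04/2 = 36.26; x_2* = 3 + 0.5·121.04/24.32 = 5.4885.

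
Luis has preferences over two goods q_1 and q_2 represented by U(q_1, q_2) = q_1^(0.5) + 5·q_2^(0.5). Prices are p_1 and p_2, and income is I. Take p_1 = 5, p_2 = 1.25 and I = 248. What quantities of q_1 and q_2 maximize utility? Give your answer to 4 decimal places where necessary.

q_1* = 0.4911, q_2* = 196.4356

From the CES first-order condition, (1/5)·(q_2/q_1)^(0.5) = p_1/p_2.
Solve for the ratio: q_2/q_1 = [5·p_1/p_2]^(2).
Substitute q_2 = (q_2/q_1)·q_1 into the budget: q_1* = I/(p_1 + p_2·(q_2/q_1)).
Numerically q_2/q_1 = 400, so q_1* = 248/(5 + 1.25·400) = 0.4911 and q_2* = 400·0.4911 = 196.4356.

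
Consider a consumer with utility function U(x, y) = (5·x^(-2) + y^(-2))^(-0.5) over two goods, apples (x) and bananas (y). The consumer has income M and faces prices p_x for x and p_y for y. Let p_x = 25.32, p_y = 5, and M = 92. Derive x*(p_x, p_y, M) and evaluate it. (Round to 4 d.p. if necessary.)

x* = 3.0322

From the CES first-order condition, 5·(y/x)^(3) = p_x/p_y.
Solve for the ratio: y/x = [(1/5)·p_x/p_y]^(1/3).
With the ratio pinned down, the budget gives x* = M/(p_x + p_y·(y/x)) and y* = (y/x)·x*.
Numerically y/x = 1.004249, so x* = 92/(25.32 + 5·1.004249) = 3.0322.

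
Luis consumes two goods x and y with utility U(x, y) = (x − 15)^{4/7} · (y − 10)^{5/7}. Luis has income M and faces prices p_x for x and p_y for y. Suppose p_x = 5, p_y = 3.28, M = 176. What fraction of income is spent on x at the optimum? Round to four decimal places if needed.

MRS = (4/5)·(y−10)/(x−15). Tangency with p_x/p_y gives y−10 = (5/4)·(p_x/p_y)·(x−15).
After buying the subsistence bundle (15, 10), a share 4/9 of the remaining income goes to x: x* = 15 + 4/9·(M − 15p_x − 10p_y)/p_x.
Discretionary income = 176 − 15·5 − 10·3.28 = 68.2; x* = 15 + 4/9·68.2/5 = 21.0622; y* = 10 + 5/9·68.2/3.28 = 21.5515.
Expenditure on x: 5·21.0622 = 105.3111; share = 0.5984.

share on x = 0.5984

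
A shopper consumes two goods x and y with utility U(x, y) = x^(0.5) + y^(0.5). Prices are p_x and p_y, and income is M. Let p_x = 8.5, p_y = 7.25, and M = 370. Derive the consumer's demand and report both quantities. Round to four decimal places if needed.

x* = 20.0373, y* = 27.5424

From the CES first-order condition, (y/x)^(0.5) = p_x/p_y.
Hence y/x = (p_x/p_y)^(1/(0.5)), i.e. raised to the 2 power.
With the ratio pinned down, the budget gives x* = M/(p_x + p_y·(y/x)) and y* = (y/x)·x*.
Numerically y/x = 1.374554, so x* = 370/(8.5 + 7.25·1.374554) = 20.0373 and y* = 1.374554·20.0373 = 27.5424.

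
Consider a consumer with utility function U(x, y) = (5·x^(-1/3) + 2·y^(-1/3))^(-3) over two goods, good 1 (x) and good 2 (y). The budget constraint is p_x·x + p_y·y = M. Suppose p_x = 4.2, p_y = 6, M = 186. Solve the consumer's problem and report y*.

MU_x ∝ 5·x^(-4/3), MU_y ∝ 2·y^(-4/3), so MRS = (5/2)·(y/x)^(4/3) = p_x/p_y.
Solve for the ratio: y/x = [(2/5)·p_x/p_y]^(0.75).
With the ratio pinned down, the budget gives x* = M/(p_x + p_y·(y/x)) and y* = (y/x)·x*.
Numerically y/x = 0.384918, so x* = 186/(4.2 + 6·0.384918) = 28.5736 and y* = 0.384918·28.5736 = 10.9985.

y* = 10.9985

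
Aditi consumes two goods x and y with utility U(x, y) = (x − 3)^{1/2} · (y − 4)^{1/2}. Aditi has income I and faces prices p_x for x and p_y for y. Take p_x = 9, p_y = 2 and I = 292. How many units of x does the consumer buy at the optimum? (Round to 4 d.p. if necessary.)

x* = 17.2778

MRS = (y−4)/(x−3). Tangency with p_x/p_y gives y−4 = (p_x/p_y)·(x−3).
After buying the subsistence bundle (3, 4), a share 0.5 of the remaining income goes to x: x* = 3 + 0.5·(I − 3p_x − 4p_y)/p_x.
Discretionary income = 292 − 3·9 − 4·2 = 257; x* = 3 + 0.5·257/9 = 17.2778.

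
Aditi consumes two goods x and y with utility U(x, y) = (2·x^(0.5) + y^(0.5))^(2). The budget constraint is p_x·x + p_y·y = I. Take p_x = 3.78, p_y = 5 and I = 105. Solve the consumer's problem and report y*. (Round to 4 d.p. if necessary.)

MU_x ∝ 2·x^(-0.5), MU_y ∝ y^(-0.5), so MRS = 2·(y/x)^(0.5) = p_x/p_y.
Hence y/x = ((1/2)·p_x/p_y)^(1/(0.5)), i.e. raised to the 2 power.
With the ratio pinned down, the budget gives x* = I/(p_x + p_y·(y/x)) and y* = (y/x)·x*.
Numerically y/x = 0.142884, so x* = 105/(3.78 + 5·0.142884) = 23.3623 and y* = 0.142884·23.3623 = 3.3381.

y* = 3.3381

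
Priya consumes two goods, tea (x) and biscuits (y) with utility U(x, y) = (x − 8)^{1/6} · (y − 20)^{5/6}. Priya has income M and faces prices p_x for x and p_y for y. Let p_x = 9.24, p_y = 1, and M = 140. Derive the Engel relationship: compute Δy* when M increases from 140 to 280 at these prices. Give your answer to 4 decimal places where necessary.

Let x' = x−8, y' = y−20. MRS = (1/5)·y'/x' = p_x/p_y.
After buying the subsistence bundle (8, 20), a share 1/6 of the remaining income goes to x: x* = 8 + 1/6·(M − 8p_x − 20p_y)/p_x.
Discretionary income = 140 − 8·9.24 − 20·1 = 46.08; y* = 20 + 5/6·46.08/1 = 58.4.
At M' = 280: y* = 175.0667. Change: 175.0667 − 58.4 = 116.6667.

Δy* = 116.6667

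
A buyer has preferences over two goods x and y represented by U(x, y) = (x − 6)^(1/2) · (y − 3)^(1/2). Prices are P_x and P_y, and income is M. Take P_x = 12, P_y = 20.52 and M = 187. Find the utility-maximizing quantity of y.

y* = 4.3021

This is Cobb-Douglas in (x−6, y−3): tangency gives 0.5·P_y·(y−3) = 0.5·P_x·(x−6).
After buying the subsistence bundle (6, 3), a share 0.5 of the remaining income goes to x: x* = 6 + 0.5·(M − 6P_x − 3P_y)/P_x.
Discretionary income = 187 − 6·12 − 3·20.52 = 53.44; y* = 3 + 0.5·53.44/20.52 = 4.3021.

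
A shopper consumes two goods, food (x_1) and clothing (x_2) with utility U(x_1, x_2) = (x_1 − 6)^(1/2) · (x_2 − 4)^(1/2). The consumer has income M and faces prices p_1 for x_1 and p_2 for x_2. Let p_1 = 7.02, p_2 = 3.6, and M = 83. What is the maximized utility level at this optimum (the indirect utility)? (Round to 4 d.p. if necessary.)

MRS = (x_2−4)/(x_1−6). Tangency with p_1/p_2 gives x_2−4 = (p_1/p_2)·(x_1−6).
Substituting into the budget: x_1* = 6 + 0.5·(M − 6·p_1 − 4·p_2)/p_1, and x_2* = 4 + 0.5·(…)/p_2.
Discretionary income = 83 − 6·7.02 − 4·3.6 = 26.48; x_1* = 6 + 0.5·26.48/7.02 = 7.886; x_2* = 4 + 0.5·26.48/3.6 = 7.6778.
Utility at the optimum: U(7.886, 7.6778) = 2.6337.

V = 2.6337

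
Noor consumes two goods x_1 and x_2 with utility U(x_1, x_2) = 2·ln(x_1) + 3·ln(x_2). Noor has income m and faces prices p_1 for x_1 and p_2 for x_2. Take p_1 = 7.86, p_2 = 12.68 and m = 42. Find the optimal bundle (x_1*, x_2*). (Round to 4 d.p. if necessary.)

MU_x_1/MU_x_2 = (2·x_2)/(3·x_1); tangency sets this equal to p_1/p_2.
Rearranging, p_2·x_2 = (3/2)·p_1·x_1. Substituting into the budget gives p_1·x_1·(1 + (3/2)) = m.
Demand: x_1*(p_1,p_2,m) = 0.4·m/p_1 and x_2* = 0.6·m/p_2.
At p_1=7.86, p_2=12.68, m=42: x_1* = 0.4·42/7.86 = 2.1374, x_2* = 1.9874.

x_1* = 2.1374, x_2* = 1.9874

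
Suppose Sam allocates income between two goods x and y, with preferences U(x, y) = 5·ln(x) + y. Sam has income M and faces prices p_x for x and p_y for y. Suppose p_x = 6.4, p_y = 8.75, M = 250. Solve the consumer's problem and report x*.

MU_x = 5/x, MU_y = 1. Tangency: 5/x = p_x/p_y.
So x*(p_x,p_y) = 5·p_y/p_x, independent of income; and y* = (M − 5·p_y)/p_y.
At the given prices: x* = 5·8.75/6.4 = 6.8359.

x* = 6.8359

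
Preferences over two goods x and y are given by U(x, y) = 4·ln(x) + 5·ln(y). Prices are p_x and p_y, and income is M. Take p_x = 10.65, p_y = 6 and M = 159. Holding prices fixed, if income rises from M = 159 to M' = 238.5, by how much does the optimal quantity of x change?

The MRS is (4/5)·y/x. Set MRS = p_x/p_y.
So 4·p_y·y = 5·p_x·x; combined with the budget, a share 4/9 of income goes to x.
Demand: x*(p_x,p_y,M) = 4/9·M/p_x and y* = 5/9·M/p_y.
At p_x=10.65, p_y=6, M=159: x* = 4/9·159/10.65 = 6.6354.
At M' = 238.5: x* = 9.9531. Change: 9.9531 − 6.6354 = 3.3177.

Δx* = 3.3177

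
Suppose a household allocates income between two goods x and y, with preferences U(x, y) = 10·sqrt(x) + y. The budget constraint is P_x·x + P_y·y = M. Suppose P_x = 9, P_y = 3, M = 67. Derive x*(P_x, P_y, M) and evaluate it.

x* = 2.7778

Set MRS = P_x/P_y: 5·x^(−1/2) = P_x/P_y.
Solve: √x = 5·P_y/P_x, so x*(P_x,P_y) = (5·P_y/P_x)², and y* = (M − P_x·x*)/P_y.
Plugging in: x* = (5·3/9)² = 2.7778.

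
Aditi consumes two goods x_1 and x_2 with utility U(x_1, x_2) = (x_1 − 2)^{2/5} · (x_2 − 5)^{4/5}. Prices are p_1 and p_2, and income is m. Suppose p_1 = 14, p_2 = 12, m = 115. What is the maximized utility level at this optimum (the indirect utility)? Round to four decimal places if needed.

V = 1.1591

This is Cobb-Douglas in (x_1−2, x_2−5): tangency gives 0.4·p_2·(x_2−5) = 0.8·p_1·(x_1−2).
After buying the subsistence bundle (2, 5), a share 1/3 of the remaining income goes to x_1: x_1* = 2 + 1/3·(m − 2p_1 − 5p_2)/p_1.
Discretionary income = 115 − 2·14 − 5·12 = 27; x_1* = 2 + 1/3·27/14 = 2.6429; x_2* = 5 + 2/3·27/12 = 6.5.
Utility at the optimum: U(2.6429, 6.5) = 1.1591.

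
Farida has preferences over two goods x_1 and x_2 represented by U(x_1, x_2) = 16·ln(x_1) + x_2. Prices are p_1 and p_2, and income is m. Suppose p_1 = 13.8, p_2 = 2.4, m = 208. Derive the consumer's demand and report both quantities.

So x_1*(p_1,p_2) = 16·p_2/p_1, independent of income; and x_2* = (m − 16·p_2)/p_2.
At the given prices: x_1* = 16·2.4/13.8 = 2.7826, and x_2* = 70.6667.

x_1* = 2.7826, x_2* = 70.6667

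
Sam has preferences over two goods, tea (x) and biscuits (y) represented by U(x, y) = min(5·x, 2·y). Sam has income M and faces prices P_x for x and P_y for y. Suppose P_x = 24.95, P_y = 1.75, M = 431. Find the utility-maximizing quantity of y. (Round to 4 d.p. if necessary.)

With perfect complements, no substitution: consume in ratio x:y = 2:5.
Budget: P_x·x + P_y·(5/2)·x = M, so (2·P_x + 5·P_y)·x = 2·M.
Demand: x*(P_x,P_y,M) = 2·M/(2·P_x + 5·P_y), y* = 5·M/(2·P_x + 5·P_y).
Here 2·24.95 + 5·1.75 = 58.65, giving y* = 36.7434.

y* = 36.7434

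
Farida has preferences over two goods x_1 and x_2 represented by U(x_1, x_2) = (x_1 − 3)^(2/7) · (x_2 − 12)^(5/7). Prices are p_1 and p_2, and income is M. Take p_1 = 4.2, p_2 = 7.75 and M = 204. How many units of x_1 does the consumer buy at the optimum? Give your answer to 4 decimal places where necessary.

x_1* = 9.6939

Let x_1' = x_1−3, x_2' = x_2−12. MRS = (2/5)·x_2'/x_1' = p_1/p_2.
After buying the subsistence bundle (3, 12), a share 2/7 of the remaining income goes to x_1: x_1* = 3 + 2/7·(M − 3p_1 − 12p_2)/p_1.
Discretionary income = 204 − 3·4.2 − 12·7.75 = 98.4; x_1* = 3 + 2/7·98.4/4.2 = 9.6939.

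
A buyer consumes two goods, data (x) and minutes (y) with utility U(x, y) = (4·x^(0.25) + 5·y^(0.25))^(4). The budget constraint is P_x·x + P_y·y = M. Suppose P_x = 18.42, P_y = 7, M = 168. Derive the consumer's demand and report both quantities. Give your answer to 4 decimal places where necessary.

Numerically y/x = 4.891801, so x* = 168/(18.42 + 7·4.891801) = 3.1901 and y* = 4.891801·3.1901 = 15.6054.

x* = 3.1901, y* = 15.6054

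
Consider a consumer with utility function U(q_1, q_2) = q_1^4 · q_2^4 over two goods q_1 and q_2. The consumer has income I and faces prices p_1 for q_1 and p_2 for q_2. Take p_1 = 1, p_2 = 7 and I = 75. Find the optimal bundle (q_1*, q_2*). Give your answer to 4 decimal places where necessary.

q_1* = 37.5, q_2* = 5.3571

MU_q_1/MU_q_2 = (4·q_2)/(4·q_1); tangency sets this equal to p_1/p_2.
So 4·p_2·q_2 = 4·p_1·q_1; combined with the budget, a share 0.5 of income goes to q_1.
Demand: q_1*(p_1,p_2,I) = 0.5·I/p_1 and q_2* = 0.5·I/p_2.
At p_1=1, p_2=7, I=75: q_1* = 0.5·75/1 = 37.5, q_2* = 5.3571.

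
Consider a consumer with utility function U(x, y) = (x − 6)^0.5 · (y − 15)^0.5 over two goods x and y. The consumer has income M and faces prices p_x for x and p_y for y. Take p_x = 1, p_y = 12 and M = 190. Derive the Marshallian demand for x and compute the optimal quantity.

x* = 8

Let x' = x−6, y' = y−15. MRS = y'/x' = p_x/p_y.
After buying the subsistence bundle (6, 15), a share 0.5 of the remaining income goes to x: x* = 6 + 0.5·(M − 6p_x − 15p_y)/p_x.
Discretionary income = 190 − 6·1 − 15·12 = 4; x* = 6 + 0.5·4/1 = 8.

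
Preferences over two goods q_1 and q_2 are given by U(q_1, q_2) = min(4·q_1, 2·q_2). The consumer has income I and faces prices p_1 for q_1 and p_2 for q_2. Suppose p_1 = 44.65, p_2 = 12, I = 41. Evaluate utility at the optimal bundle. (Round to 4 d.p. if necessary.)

V = 2.3889

Leontief preferences: the optimum is at the kink where q_1/2 = q_2/4, i.e. q_2 = 2·q_1.
Budget: p_1·q_1 + p_2·2·q_1 = I, so (2·p_1 + 4·p_2)·q_1 = 2·I.
Demand: q_1*(p_1,p_2,I) = 2·I/(2·p_1 + 4·p_2), q_2* = 4·I/(2·p_1 + 4·p_2).
Here 2·44.65 + 4·12 = 137.3, giving q_1* = 0.5972 and q_2* = 1.1945.
Utility at the optimum: U(0.5972, 1.1945) = 2.3889.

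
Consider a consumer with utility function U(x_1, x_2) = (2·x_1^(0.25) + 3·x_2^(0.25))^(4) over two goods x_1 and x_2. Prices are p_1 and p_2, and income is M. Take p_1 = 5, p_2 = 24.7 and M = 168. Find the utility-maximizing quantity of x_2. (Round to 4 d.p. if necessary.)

With the ratio pinned down, the budget gives x_1* = M/(p_1 + p_2·(x_2/x_1)) and x_2* = (x_2/x_1)·x_1*.
Numerically x_2/x_1 = 0.204089, so x_1* = 168/(5 + 24.7·0.204089) = 16.7314 and x_2* = 0.204089·16.7314 = 3.4147.

x_2* = 3.4147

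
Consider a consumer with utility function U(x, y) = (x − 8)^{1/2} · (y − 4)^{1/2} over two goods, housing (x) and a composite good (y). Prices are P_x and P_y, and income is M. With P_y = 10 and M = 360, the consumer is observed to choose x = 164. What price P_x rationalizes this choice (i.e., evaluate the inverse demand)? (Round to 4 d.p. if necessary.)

P_x = 1

Let x' = x−8, y' = y−4. MRS = y'/x' = P_x/P_y.
Substituting into the budget: x* = 8 + 0.5·(M − 8·P_x − 4·P_y)/P_x, and y* = 4 + 0.5·(…)/P_y.
Set x* = 164 in the demand function and solve for P_x: P_x = 1.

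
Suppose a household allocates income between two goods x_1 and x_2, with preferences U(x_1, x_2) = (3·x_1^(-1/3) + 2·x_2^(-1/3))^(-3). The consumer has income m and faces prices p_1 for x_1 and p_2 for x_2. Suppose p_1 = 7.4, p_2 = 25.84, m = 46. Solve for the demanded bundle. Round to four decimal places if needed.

From the CES first-order condition, (3/2)·(x_2/x_1)^(4/3) = p_1/p_2.
Solve for the ratio: x_2/x_1 = [(2/3)·p_1/p_2]^(0.75).
With the ratio pinned down, the budget gives x_1* = m/(p_1 + p_2·(x_2/x_1)) and x_2* = (x_2/x_1)·x_1*.
Numerically x_2/x_1 = 0.288826, so x_1* = 46/(7.4 + 25.84·0.288826) = 3.0949 and x_2* = 0.288826·3.0949 = 0.8939.

x_1* = 3.0949, x_2* = 0.8939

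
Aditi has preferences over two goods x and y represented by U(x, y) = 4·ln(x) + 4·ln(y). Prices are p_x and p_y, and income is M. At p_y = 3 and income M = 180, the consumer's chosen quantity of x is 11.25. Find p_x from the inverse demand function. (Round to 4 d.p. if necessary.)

p_x = 8

The MRS is y/x. Set MRS = p_x/p_y.
So 4·p_y·y = 4·p_x·x; combined with the budget, a share 0.5 of income goes to x.
Demand: x*(p_x,p_y,M) = 0.5·M/p_x and y* = 0.5·M/p_y.
Set x* = 11.25 in the demand function and solve for p_x: p_x = 8.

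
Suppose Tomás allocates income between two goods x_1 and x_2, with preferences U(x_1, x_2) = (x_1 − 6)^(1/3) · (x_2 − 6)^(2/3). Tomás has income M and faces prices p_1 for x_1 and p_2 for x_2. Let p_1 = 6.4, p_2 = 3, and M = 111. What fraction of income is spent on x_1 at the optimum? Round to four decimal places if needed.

Let x_1' = x_1−6, x_2' = x_2−6. MRS = (1/2)·x_2'/x_1' = p_1/p_2.
After buying the subsistence bundle (6, 6), a share 1/3 of the remaining income goes to x_1: x_1* = 6 + 1/3·(M − 6p_1 − 6p_2)/p_1.
Discretionary income = 111 − 6·6.4 − 6·3 = 54.6; x_1* = 6 + 1/3·54.6/6.4 = 8.8438; x_2* = 6 + 2/3·54.6/3 = 18.1333.
Expenditure on x_1: 6.4·8.8438 = 56.6; share = 0.5099.

share on x_1 = 0.5099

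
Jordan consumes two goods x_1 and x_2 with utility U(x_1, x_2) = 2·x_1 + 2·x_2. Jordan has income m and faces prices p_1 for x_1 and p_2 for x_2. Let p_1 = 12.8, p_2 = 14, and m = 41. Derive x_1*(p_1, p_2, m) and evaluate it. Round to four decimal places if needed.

Linear utility — the consumer picks whichever good has higher MU/price: 2/12.8 = 0.1562 vs 2/14 = 0.1429.
x_1 gives more utility per dollar, so spend all income on x_1: x_1* = m/p_1, x_2* = 0.
Numerically: x_1* = 3.2031, x_2* = 0.

x_1* = 3.2031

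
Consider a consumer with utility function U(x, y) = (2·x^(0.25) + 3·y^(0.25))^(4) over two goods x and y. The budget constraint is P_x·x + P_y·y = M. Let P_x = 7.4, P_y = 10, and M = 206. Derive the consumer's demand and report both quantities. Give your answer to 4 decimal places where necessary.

x* = 10.9036, y* = 12.5314

MU_x ∝ 2·x^(-0.75), MU_y ∝ 3·y^(-0.75), so MRS = (2/3)·(y/x)^(0.75) = P_x/P_y.
Solve for the ratio: y/x = [(3/2)·P_x/P_y]^(4/3).
With the ratio pinned down, the budget gives x* = M/(P_x + P_y·(y/x)) and y* = (y/x)·x*.
Numerically y/x = 1.149293, so x* = 206/(7.4 + 10·1.149293) = 10.9036 and y* = 1.149293·10.9036 = 12.5314.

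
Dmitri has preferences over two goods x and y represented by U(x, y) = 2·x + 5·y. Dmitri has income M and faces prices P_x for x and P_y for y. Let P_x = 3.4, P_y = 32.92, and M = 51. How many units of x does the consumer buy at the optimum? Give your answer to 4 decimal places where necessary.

Linear utility — the consumer picks whichever good has higher MU/price: 2/3.4 = 0.5882 vs 5/32.92 = 0.1519.
x gives more utility per dollar, so spend all income on x: x* = M/P_x, y* = 0.
Numerically: x* = 15, y* = 0.

x* = 15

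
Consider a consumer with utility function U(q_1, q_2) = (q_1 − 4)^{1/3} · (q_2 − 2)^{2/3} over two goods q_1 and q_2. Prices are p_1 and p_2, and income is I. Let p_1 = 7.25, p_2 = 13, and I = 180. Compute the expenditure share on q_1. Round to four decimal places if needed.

share on q_1 = 0.3926

MRS = (1/2)·(q_2−2)/(q_1−4). Tangency with p_1/p_2 gives q_2−2 = 2·(p_1/p_2)·(q_1−4).
Substituting into the budget: q_1* = 4 + 1/3·(I − 4·p_1 − 2·p_2)/p_1, and q_2* = 2 + 2/3·(…)/p_2.
Discretionary income = 180 − 4·7.25 − 2·13 = 125; q_1* = 4 + 1/3·125/7.25 = 9.7471; q_2* = 2 + 2/3·125/13 = 8.4103.
Expenditure on q_1: 7.25·9.7471 = 70.6667; share = 0.3926.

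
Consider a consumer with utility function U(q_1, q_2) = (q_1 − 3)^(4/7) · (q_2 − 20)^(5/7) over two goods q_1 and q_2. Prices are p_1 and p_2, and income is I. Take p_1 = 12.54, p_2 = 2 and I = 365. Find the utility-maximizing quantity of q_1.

q_1* = 13.1854

MRS = (4/5)·(q_2−20)/(q_1−3). Tangency with p_1/p_2 gives q_2−20 = (5/4)·(p_1/p_2)·(q_1−3).
After buying the subsistence bundle (3, 20), a share 4/9 of the remaining income goes to q_1: q_1* = 3 + 4/9·(I − 3p_1 − 20p_2)/p_1.
Discretionary income = 365 − 3·12.54 − 20·2 = 287.38; q_1* = 3 + 4/9·287.38/12.54 = 13.1854.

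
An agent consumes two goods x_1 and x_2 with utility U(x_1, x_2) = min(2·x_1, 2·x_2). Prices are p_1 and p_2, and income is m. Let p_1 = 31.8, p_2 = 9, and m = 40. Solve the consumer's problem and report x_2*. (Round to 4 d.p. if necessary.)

Leontief preferences: the optimum is at the kink where x_1/2 = x_2/2, i.e. x_2 = x_1.
Budget: p_1·x_1 + p_2·x_1 = m, so (2·p_1 + 2·p_2)·x_1 = 2·m.
Demand: x_1*(p_1,p_2,m) = 2·m/(2·p_1 + 2·p_2), x_2* = 2·m/(2·p_1 + 2·p_2).
Here 2·31.8 + 2·9 = 81.6, giving x_2* = 0.9804.

x_2* = 0.9804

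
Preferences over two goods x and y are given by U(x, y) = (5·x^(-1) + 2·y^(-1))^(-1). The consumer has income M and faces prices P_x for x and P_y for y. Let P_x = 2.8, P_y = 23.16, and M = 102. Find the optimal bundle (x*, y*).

From the CES first-order condition, (5/2)·(y/x)^(2) = P_x/P_y.
Hence y/x = ((2/5)·P_x/P_y)^(1/(2)), i.e. raised to the 0.5 power.
With the ratio pinned down, the budget gives x* = M/(P_x + P_y·(y/x)) and y* = (y/x)·x*.
Numerically y/x = 0.219907, so x* = 102/(2.8 + 23.16·0.219907) = 12.9228 and y* = 0.219907·12.9228 = 2.8418.

x* = 12.9228, y* = 2.8418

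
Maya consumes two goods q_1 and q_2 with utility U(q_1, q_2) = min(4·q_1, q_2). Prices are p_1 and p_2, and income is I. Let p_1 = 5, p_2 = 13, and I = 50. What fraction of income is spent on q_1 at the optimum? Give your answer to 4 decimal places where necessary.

share on q_1 = 0.0877

Demand: q_1*(p_1,p_2,I) = I/(p_1 + 4·p_2), q_2* = 4·I/(p_1 + 4·p_2).
Here 5 + 4·13 = 57, giving q_1* = 0.8772 and q_2* = 3.5088.
Expenditure on q_1: 5·0.8772 = 4.386; share = 0.0877.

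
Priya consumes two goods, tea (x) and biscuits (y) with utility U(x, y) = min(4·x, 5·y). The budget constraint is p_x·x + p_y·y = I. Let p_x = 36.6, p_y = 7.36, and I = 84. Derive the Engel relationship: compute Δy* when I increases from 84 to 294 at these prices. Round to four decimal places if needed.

Demand: x*(p_x,p_y,I) = 5·I/(5·p_x + 4·p_y), y* = 4·I/(5·p_x + 4·p_y).
Here 5·36.6 + 4·7.36 = 212.44, giving y* = 1.5816.
At I' = 294: y* = 5.5357. Change: 5.5357 − 1.5816 = 3.9541.

Δy* = 3.9541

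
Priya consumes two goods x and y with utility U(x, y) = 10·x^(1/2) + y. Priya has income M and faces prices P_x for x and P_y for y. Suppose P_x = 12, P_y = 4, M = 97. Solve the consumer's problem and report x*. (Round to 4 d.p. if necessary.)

x* = 2.7778

Set MRS = P_x/P_y: 5·x^(−1/2) = P_x/P_y.
Thus x* = (5·P_y/P_x)² — independent of M — with the rest of income spent on y.
Plugging in: x* = (5·4/12)² = 2.7778.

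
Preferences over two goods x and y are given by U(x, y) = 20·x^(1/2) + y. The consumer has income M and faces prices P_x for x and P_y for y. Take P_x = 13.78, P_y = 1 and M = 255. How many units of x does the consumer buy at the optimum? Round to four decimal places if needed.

Solve: √x = 10·P_y/P_x, so x*(P_x,P_y) = (10·P_y/P_x)², and y* = (M − P_x·x*)/P_y.
Plugging in: x* = (10·1/13.78)² = 0.5266.

x* = 0.5266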